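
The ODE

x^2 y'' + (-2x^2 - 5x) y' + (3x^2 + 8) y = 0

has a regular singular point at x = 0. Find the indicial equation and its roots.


Divide by x^2 to reach normal form y'' + P_1(x) y' + P_2(x) y = 0 with P_1(x) = -2 - 5/x and P_2(x) = 3 + 8/x^2.
x = 0 is a singular point because the y'-coefficient -2 - 5/x has a pole at x = 0 and the y-coefficient 3 + 8/x^2 has a pole at x = 0.
It is a regular singular point because x P_1(x) = p(x) = -2x - 5 and x^2 P_2(x) = q(x) = 3x^2 + 8 are polynomials, hence analytic at x = 0.
p(0) = -5,  q(0) = 8.
Indicial equation: r(r-1) + p(0) r + q(0) = 0, i.e. r^2 + (p(0) - 1) r + q(0) = 0, i.e. r^2 - 6 r + 8 = 0.
Discriminant: (-6)^2 - 4(8) = 4, so r = (6 ± 2)/2.
Solving: r_1 = 4, r_2 = 2.

indicial: r^2 - 6 r + 8 = 0; roots r_1 = 4, r_2 = 2


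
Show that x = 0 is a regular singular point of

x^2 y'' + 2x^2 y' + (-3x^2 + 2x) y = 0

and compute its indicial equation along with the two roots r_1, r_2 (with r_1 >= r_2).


Divide by x^2 to reach normal form y'' + P_1(x) y' + P_2(x) y = 0 with P_1(x) = 2 and P_2(x) = -3 + 2/x.
x = 0 is a singular point because the y-coefficient -3 + 2/x has a pole at x = 0.
It is a regular singular point because x P_1(x) = p(x) = 2x and x^2 P_2(x) = q(x) = -3x^2 + 2x are polynomials, hence analytic at x = 0.
p(0) = 0,  q(0) = 0.
Indicial equation: r(r-1) + p(0) r + q(0) = 0, i.e. r^2 + (p(0) - 1) r + q(0) = 0, i.e. r^2 - 1 r = 0.
Discriminant: (-1)^2 - 4(0) = 1, so r = (1 ± 1)/2.
Solving: r_1 = 1, r_2 = 0.

indicial: r^2 - 1 r = 0; roots r_1 = 1, r_2 = 0


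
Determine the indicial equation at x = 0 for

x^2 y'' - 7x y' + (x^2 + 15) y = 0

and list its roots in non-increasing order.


Divide by x^2 to reach normal form y'' + P_1(x) y' + P_2(x) y = 0 with P_1(x) = -7/x and P_2(x) = 1 + 15/x^2.
x = 0 is a singular point because the y'-coefficient -7/x has a pole at x = 0 and the y-coefficient 1 + 15/x^2 has a pole at x = 0.
It is a regular singular point because x P_1(x) = p(x) = -7 and x^2 P_2(x) = q(x) = x^2 + 15 are polynomials, hence analytic at x = 0.
p(0) = -7,  q(0) = 15.
Indicial equation: r(r-1) + p(0) r + q(0) = 0, i.e. r^2 + (p(0) - 1) r + q(0) = 0, i.e. r^2 - 8 r + 15 = 0.
Discriminant: (-8)^2 - 4(15) = 4, so r = (8 ± 2)/2.
Solving: r_1 = 5, r_2 = 3.

indicial: r^2 - 8 r + 15 = 0; roots r_1 = 5, r_2 = 3


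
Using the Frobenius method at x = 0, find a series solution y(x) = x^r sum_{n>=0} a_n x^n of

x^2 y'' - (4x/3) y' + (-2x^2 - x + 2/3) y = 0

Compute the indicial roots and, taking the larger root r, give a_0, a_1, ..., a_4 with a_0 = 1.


Write in Frobenius form y'' + (p(x)/x) y' + (q(x)/x^2) y = 0:
  p(x) = -4/3,  q(x) = -2x^2 - x + 2/3.
Indicial equation: r(r-1) + (-4/3) r + (2/3) = 0 -> roots r_1 = 2, r_2 = 1/3.
Take r = r_1 = 2. Let y(x) = x^r sum_{n>=0} a_n x^n with a_0 = 1.
Substitute y = x^r sum a_n x^n and match x^{r+n}. The recurrence is
  D(n) a_n - 1 a_{n-1} - 2 a_{n-2} = 0,  where D(n) = (r+n)(r+n-1) + (-4/3)(r+n) + (2/3).
  a_n = [1 a_{n-1} + 2 a_{n-2}] / D(n).
Since the indicial polynomial factors as (r - r_1)(r - r_2), D(n) = (r_1 + n - r_1)(r_1 + n - r_2) = n(n + 5/3).
Evaluating step by step (a_0 = 1):
  n = 1: D(1) = 1(1 + 5/3) = 8/3; numerator = 1(1) = 1; a_1 = (1)/(8/3) = 3/8
  n = 2: D(2) = 2(2 + 5/3) = 22/3; numerator = 1(3/8) + 2(1) = 19/8; a_2 = (19/8)/(22/3) = 57/176
  n = 3: D(3) = 3(3 + 5/3) = 14; numerator = 1(57/176) + 2(3/8) = 189/176; a_3 = (189/176)/(14) = 27/352
  n = 4: D(4) = 4(4 + 5/3) = 68/3; numerator = 1(27/352) + 2(57/176) = 255/352; a_4 = (255/352)/(68/3) = 45/1408

r = 2; a_0 = 1; a_1 = 3/8; a_2 = 57/176; a_3 = 27/352; a_4 = 45/1408


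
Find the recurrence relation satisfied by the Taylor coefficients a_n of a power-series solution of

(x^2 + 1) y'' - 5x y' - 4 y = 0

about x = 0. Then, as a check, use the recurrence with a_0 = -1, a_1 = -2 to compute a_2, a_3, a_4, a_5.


Substitute y = sum_n a_n x^n.
(1 + 1 x^2) y'' contributes (n+2)(n+1) a_{n+2} + n(n-1) a_n at x^n.
-5 x y'(x) contributes -5 n a_n at x^n.
-4 y(x) contributes -4 a_n at x^n.
Matching x^n: (n+2)(n+1) a_{n+2} + (n(n-1) - 5 n - 4) a_n = 0.
Thus a_{n+2} = (-n(n-1) + 5 n + 4) / ((n+1)(n+2)) * a_n.

Check with a_0 = -1, a_1 = -2 (apply the recurrence for n = 0, 1, 2, 3): a_0 = -1, a_1 = -2, a_2 = -2, a_3 = -3, a_4 = -2, a_5 = -39/20.

a_(n+2) = (-n(n-1) + 5 n + 4) / ((n+1)(n+2)) * a_n; check: a_0 = -1, a_1 = -2, a_2 = -2, a_3 = -3, a_4 = -2, a_5 = -39/20


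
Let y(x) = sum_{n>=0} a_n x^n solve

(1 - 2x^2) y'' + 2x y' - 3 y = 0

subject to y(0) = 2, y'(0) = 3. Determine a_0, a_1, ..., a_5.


Ansatz: y(x) = sum_{n>=0} a_n x^n, so y'(x) = sum_{n>=1} n a_n x^(n-1) and y''(x) = sum_{n>=2} n(n-1) a_n x^(n-2).
Substitute into P(x) y'' + Q(x) y' + R(x) y = 0 with P(x) = 1 - 2x^2, Q(x) = 2x, R(x) = -3, and match powers of x.
Initial conditions: a_0 = 2, a_1 = 3.
Setting the coefficient of each power of x to zero and solving order by order (substituting the coefficients already found):
  x^0: 2 a_2 - 3 a_0 = 0  ->  2 a_2 = 3 a_0 = 6  ->  a_2 = 3
  x^1: 6 a_3 - a_1 = 0  ->  6 a_3 = a_1 = 3  ->  a_3 = 1/2
  x^2: 12 a_4 - 3 a_2 = 0  ->  12 a_4 = 3 a_2 = 9  ->  a_4 = 3/4
  x^3: 20 a_5 - 9 a_3 = 0  ->  20 a_5 = 9 a_3 = 9/2  ->  a_5 = 9/40
Truncated series: y(x) = 2 + 3 x + 3 x^2 + (1/2) x^3 + (3/4) x^4 + (9/40) x^5 + O(x^6).

a_0 = 2; a_1 = 3; a_2 = 3; a_3 = 1/2; a_4 = 3/4; a_5 = 9/40


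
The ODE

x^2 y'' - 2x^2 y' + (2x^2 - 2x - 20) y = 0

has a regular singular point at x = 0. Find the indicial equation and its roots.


Divide by x^2 to reach normal form y'' + P_1(x) y' + P_2(x) y = 0 with P_1(x) = -2 and P_2(x) = 2 - 2/x - 20/x^2.
x = 0 is a singular point because the y-coefficient 2 - 2/x - 20/x^2 has a pole at x = 0.
It is a regular singular point because x P_1(x) = p(x) = -2x and x^2 P_2(x) = q(x) = 2x^2 - 2x - 20 are polynomials, hence analytic at x = 0.
p(0) = 0,  q(0) = -20.
Indicial equation: r(r-1) + p(0) r + q(0) = 0, i.e. r^2 + (p(0) - 1) r + q(0) = 0, i.e. r^2 - 1 r - 20 = 0.
Discriminant: (-1)^2 - 4(-20) = 81, so r = (1 ± 9)/2.
Solving: r_1 = 5, r_2 = -4.

indicial: r^2 - 1 r - 20 = 0; roots r_1 = 5, r_2 = -4


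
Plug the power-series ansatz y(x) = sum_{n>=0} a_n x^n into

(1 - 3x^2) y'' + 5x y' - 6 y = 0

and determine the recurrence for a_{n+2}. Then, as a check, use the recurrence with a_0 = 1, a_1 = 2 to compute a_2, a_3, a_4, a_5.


Substitute y = sum_n a_n x^n.
(1 - 3 x^2) y'' contributes (n+2)(n+1) a_{n+2} - 3 n(n-1) a_n at x^n.
5 x y'(x) contributes 5 n a_n at x^n.
-6 y(x) contributes -6 a_n at x^n.
Matching x^n: (n+2)(n+1) a_{n+2} + (-3 n(n-1) + 5 n - 6) a_n = 0.
Thus a_{n+2} = (3 n(n-1) - 5 n + 6) / ((n+1)(n+2)) * a_n.

Check with a_0 = 1, a_1 = 2 (apply the recurrence for n = 0, 1, 2, 3): a_0 = 1, a_1 = 2, a_2 = 3, a_3 = 1/3, a_4 = 1/2, a_5 = 3/20.

a_(n+2) = (3 n(n-1) - 5 n + 6) / ((n+1)(n+2)) * a_n; check: a_0 = 1, a_1 = 2, a_2 = 3, a_3 = 1/3, a_4 = 1/2, a_5 = 3/20


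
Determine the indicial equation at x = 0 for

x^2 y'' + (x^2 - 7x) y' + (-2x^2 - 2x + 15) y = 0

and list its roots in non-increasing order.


Divide by x^2 to reach normal form y'' + P_1(x) y' + P_2(x) y = 0 with P_1(x) = 1 - 7/x and P_2(x) = -2 - 2/x + 15/x^2.
x = 0 is a singular point because the y'-coefficient 1 - 7/x has a pole at x = 0 and the y-coefficient -2 - 2/x + 15/x^2 has a pole at x = 0.
It is a regular singular point because x P_1(x) = p(x) = x - 7 and x^2 P_2(x) = q(x) = -2x^2 - 2x + 15 are polynomials, hence analytic at x = 0.
p(0) = -7,  q(0) = 15.
Indicial equation: r(r-1) + p(0) r + q(0) = 0, i.e. r^2 + (p(0) - 1) r + q(0) = 0, i.e. r^2 - 8 r + 15 = 0.
Discriminant: (-8)^2 - 4(15) = 4, so r = (8 ± 2)/2.
Solving: r_1 = 5, r_2 = 3.

indicial: r^2 - 8 r + 15 = 0; roots r_1 = 5, r_2 = 3


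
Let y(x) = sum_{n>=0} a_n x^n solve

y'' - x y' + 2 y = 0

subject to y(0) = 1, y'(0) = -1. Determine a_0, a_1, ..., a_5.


Ansatz: y(x) = sum_{n>=0} a_n x^n, so y'(x) = sum_{n>=1} n a_n x^(n-1) and y''(x) = sum_{n>=2} n(n-1) a_n x^(n-2).
Substitute into P(x) y'' + Q(x) y' + R(x) y = 0 with P(x) = 1, Q(x) = -x, R(x) = 2, and match powers of x.
Initial conditions: a_0 = 1, a_1 = -1.
Setting the coefficient of each power of x to zero and solving order by order (substituting the coefficients already found):
  x^0: 2 a_2 + 2 a_0 = 0  ->  2 a_2 = -2 a_0 = -2  ->  a_2 = -1
  x^1: 6 a_3 + a_1 = 0  ->  6 a_3 = -a_1 = 1  ->  a_3 = 1/6
  x^2: 12 a_4 = 0  ->  a_4 = 0
  x^3: 20 a_5 - a_3 = 0  ->  20 a_5 = a_3 = 1/6  ->  a_5 = 1/120
Truncated series: y(x) = 1 - x - x^2 + (1/6) x^3 + (1/120) x^5 + O(x^6).

a_0 = 1; a_1 = -1; a_2 = -1; a_3 = 1/6; a_4 = 0; a_5 = 1/120


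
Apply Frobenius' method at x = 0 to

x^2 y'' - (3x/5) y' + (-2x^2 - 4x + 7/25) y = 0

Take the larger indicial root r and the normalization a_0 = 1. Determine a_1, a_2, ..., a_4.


Write in Frobenius form y'' + (p(x)/x) y' + (q(x)/x^2) y = 0:
  p(x) = -3/5,  q(x) = -2x^2 - 4x + 7/25.
Indicial equation: r(r-1) + (-3/5) r + (7/25) = 0 -> roots r_1 = 7/5, r_2 = 1/5.
Take r = r_1 = 7/5. Let y(x) = x^r sum_{n>=0} a_n x^n with a_0 = 1.
Substitute y = x^r sum a_n x^n and match x^{r+n}. The recurrence is
  D(n) a_n - 4 a_{n-1} - 2 a_{n-2} = 0,  where D(n) = (r+n)(r+n-1) + (-3/5)(r+n) + (7/25).
  a_n = [4 a_{n-1} + 2 a_{n-2}] / D(n).
Since the indicial polynomial factors as (r - r_1)(r - r_2), D(n) = (r_1 + n - r_1)(r_1 + n - r_2) = n(n + 6/5).
Evaluating step by step (a_0 = 1):
  n = 1: D(1) = 1(1 + 6/5) = 11/5; numerator = 4(1) = 4; a_1 = (4)/(11/5) = 20/11
  n = 2: D(2) = 2(2 + 6/5) = 32/5; numerator = 4(20/11) + 2(1) = 102/11; a_2 = (102/11)/(32/5) = 255/176
  n = 3: D(3) = 3(3 + 6/5) = 63/5; numerator = 4(255/176) + 2(20/11) = 415/44; a_3 = (415/44)/(63/5) = 2075/2772
  n = 4: D(4) = 4(4 + 6/5) = 104/5; numerator = 4(2075/2772) + 2(255/176) = 32665/5544; a_4 = (32665/5544)/(104/5) = 163325/576576

r = 7/5; a_0 = 1; a_1 = 20/11; a_2 = 255/176; a_3 = 2075/2772; a_4 = 163325/576576


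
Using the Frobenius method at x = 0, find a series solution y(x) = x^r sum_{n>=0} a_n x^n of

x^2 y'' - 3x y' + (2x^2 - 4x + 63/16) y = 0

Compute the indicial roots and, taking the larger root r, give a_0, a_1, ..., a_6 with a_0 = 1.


Write in Frobenius form y'' + (p(x)/x) y' + (q(x)/x^2) y = 0:
  p(x) = -3,  q(x) = 2x^2 - 4x + 63/16.
Indicial equation: r(r-1) + (-3) r + (63/16) = 0 -> roots r_1 = 9/4, r_2 = 7/4.
Take r = r_1 = 9/4. Let y(x) = x^r sum_{n>=0} a_n x^n with a_0 = 1.
Substitute y = x^r sum a_n x^n and match x^{r+n}. The recurrence is
  D(n) a_n - 4 a_{n-1} + 2 a_{n-2} = 0,  where D(n) = (r+n)(r+n-1) + (-3)(r+n) + (63/16).
  a_n = [4 a_{n-1} - 2 a_{n-2}] / D(n).
Since the indicial polynomial factors as (r - r_1)(r - r_2), D(n) = (r_1 + n - r_1)(r_1 + n - r_2) = n(n + 1/2).
Evaluating step by step (a_0 = 1):
  n = 1: D(1) = 1(1 + 1/2) = 3/2; numerator = 4(1) = 4; a_1 = (4)/(3/2) = 8/3
  n = 2: D(2) = 2(2 + 1/2) = 5; numerator = 4(8/3) - 2(1) = 26/3; a_2 = (26/3)/(5) = 26/15
  n = 3: D(3) = 3(3 + 1/2) = 21/2; numerator = 4(26/15) - 2(8/3) = 8/5; a_3 = (8/5)/(21/2) = 16/105
  n = 4: D(4) = 4(4 + 1/2) = 18; numerator = 4(16/105) - 2(26/15) = -20/7; a_4 = (-20/7)/(18) = -10/63
  n = 5: D(5) = 5(5 + 1/2) = 55/2; numerator = 4(-10/63) - 2(16/105) = -296/315; a_5 = (-296/315)/(55/2) = -592/17325
  n = 6: D(6) = 6(6 + 1/2) = 39; numerator = 4(-592/17325) - 2(-10/63) = 348/1925; a_6 = (348/1925)/(39) = 116/25025

r = 9/4; a_0 = 1; a_1 = 8/3; a_2 = 26/15; a_3 = 16/105; a_4 = -10/63; a_5 = -592/17325; a_6 = 116/25025


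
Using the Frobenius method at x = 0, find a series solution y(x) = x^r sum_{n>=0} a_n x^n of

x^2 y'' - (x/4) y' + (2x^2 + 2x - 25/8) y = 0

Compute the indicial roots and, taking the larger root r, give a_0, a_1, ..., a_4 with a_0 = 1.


Write in Frobenius form y'' + (p(x)/x) y' + (q(x)/x^2) y = 0:
  p(x) = -1/4,  q(x) = 2x^2 + 2x - 25/8.
Indicial equation: r(r-1) + (-1/4) r + (-25/8) = 0 -> roots r_1 = 5/2, r_2 = -5/4.
Take r = r_1 = 5/2. Let y(x) = x^r sum_{n>=0} a_n x^n with a_0 = 1.
Substitute y = x^r sum a_n x^n and match x^{r+n}. The recurrence is
  D(n) a_n + 2 a_{n-1} + 2 a_{n-2} = 0,  where D(n) = (r+n)(r+n-1) + (-1/4)(r+n) + (-25/8).
  a_n = [-2 a_{n-1} - 2 a_{n-2}] / D(n).
Since the indicial polynomial factors as (r - r_1)(r - r_2), D(n) = (r_1 + n - r_1)(r_1 + n - r_2) = n(n + 15/4).
Evaluating step by step (a_0 = 1):
  n = 1: D(1) = 1(1 + 15/4) = 19/4; numerator = -2(1) = -2; a_1 = (-2)/(19/4) = -8/19
  n = 2: D(2) = 2(2 + 15/4) = 23/2; numerator = -2(-8/19) - 2(1) = -22/19; a_2 = (-22/19)/(23/2) = -44/437
  n = 3: D(3) = 3(3 + 15/4) = 81/4; numerator = -2(-44/437) - 2(-8/19) = 24/23; a_3 = (24/23)/(81/4) = 32/621
  n = 4: D(4) = 4(4 + 15/4) = 31; numerator = -2(32/621) - 2(-44/437) = 1160/11799; a_4 = (1160/11799)/(31) = 1160/365769

r = 5/2; a_0 = 1; a_1 = -8/19; a_2 = -44/437; a_3 = 32/621; a_4 = 1160/365769


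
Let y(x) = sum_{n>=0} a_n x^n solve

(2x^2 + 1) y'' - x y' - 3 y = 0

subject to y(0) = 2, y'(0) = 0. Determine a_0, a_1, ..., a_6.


Ansatz: y(x) = sum_{n>=0} a_n x^n, so y'(x) = sum_{n>=1} n a_n x^(n-1) and y''(x) = sum_{n>=2} n(n-1) a_n x^(n-2).
Substitute into P(x) y'' + Q(x) y' + R(x) y = 0 with P(x) = 2x^2 + 1, Q(x) = -x, R(x) = -3, and match powers of x.
Initial conditions: a_0 = 2, a_1 = 0.
Setting the coefficient of each power of x to zero and solving order by order (substituting the coefficients already found):
  x^0: 2 a_2 - 3 a_0 = 0  ->  2 a_2 = 3 a_0 = 6  ->  a_2 = 3
  x^1: 6 a_3 - 4 a_1 = 0  ->  6 a_3 = 4 a_1 = 0  ->  a_3 = 0
  x^2: 12 a_4 - a_2 = 0  ->  12 a_4 = a_2 = 3  ->  a_4 = 1/4
  x^3: 20 a_5 + 6 a_3 = 0  ->  20 a_5 = -6 a_3 = 0  ->  a_5 = 0
  x^4: 30 a_6 + 17 a_4 = 0  ->  30 a_6 = -17 a_4 = -17/4  ->  a_6 = -17/120
Truncated series: y(x) = 2 + 3 x^2 + (1/4) x^4 - (17/120) x^6 + O(x^7).

a_0 = 2; a_1 = 0; a_2 = 3; a_3 = 0; a_4 = 1/4; a_5 = 0; a_6 = -17/120


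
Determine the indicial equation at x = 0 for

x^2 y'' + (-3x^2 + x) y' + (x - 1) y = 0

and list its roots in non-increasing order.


Divide by x^2 to reach normal form y'' + P_1(x) y' + P_2(x) y = 0 with P_1(x) = -3 + 1/x and P_2(x) = 1/x - 1/x^2.
x = 0 is a singular point because the y'-coefficient -3 + 1/x has a pole at x = 0 and the y-coefficient 1/x - 1/x^2 has a pole at x = 0.
It is a regular singular point because x P_1(x) = p(x) = 1 - 3x and x^2 P_2(x) = q(x) = x - 1 are polynomials, hence analytic at x = 0.
p(0) = 1,  q(0) = -1.
Indicial equation: r(r-1) + p(0) r + q(0) = 0, i.e. r^2 + (p(0) - 1) r + q(0) = 0, i.e. r^2 - 1 = 0.
Discriminant: (0)^2 - 4(-1) = 4, so r = (0 ± 2)/2.
Solving: r_1 = 1, r_2 = -1.

indicial: r^2 - 1 = 0; roots r_1 = 1, r_2 = -1


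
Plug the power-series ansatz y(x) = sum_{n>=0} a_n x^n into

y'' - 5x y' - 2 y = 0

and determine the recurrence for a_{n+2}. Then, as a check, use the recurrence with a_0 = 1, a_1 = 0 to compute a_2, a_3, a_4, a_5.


Substitute y = sum_n a_n x^n.
y''(x) has coefficient (n+2)(n+1) a_{n+2} at x^n;
-5 x y'(x) has coefficient -5 n a_n at x^n (shift);
-2 y(x) has coefficient -2 a_n at x^n.
Matching x^n: (n+2)(n+1) a_{n+2} + (-5n - 2) a_n = 0.
Thus a_{n+2} = (5n + 2) / ((n+1)(n+2)) * a_n.

Check with a_0 = 1, a_1 = 0 (apply the recurrence for n = 0, 1, 2, 3): a_0 = 1, a_1 = 0, a_2 = 1, a_3 = 0, a_4 = 1, a_5 = 0.

a_(n+2) = (5n + 2) / ((n+1)(n+2)) * a_n; check: a_0 = 1, a_1 = 0, a_2 = 1, a_3 = 0, a_4 = 1, a_5 = 0


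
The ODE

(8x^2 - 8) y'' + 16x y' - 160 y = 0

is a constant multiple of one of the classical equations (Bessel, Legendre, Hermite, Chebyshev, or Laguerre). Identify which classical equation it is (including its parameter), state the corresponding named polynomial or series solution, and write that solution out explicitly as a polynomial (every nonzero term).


All three coefficients share the factor -8; dividing through by -8 gives  (1 - x^2) y'' - 2x y' + 20 y = 0.
This matches the Legendre equation (1 - x^2) y'' - 2x y' + n(n+1) y = 0 (note the -2x y' term) with n(n+1) = 20, so n = 4; the polynomial solution is P_4(x).
With y = sum_k a_k x^k, matching x^k gives (k+2)(k+1) a_{k+2} = [k(k+1) - n(n+1)] a_k = (k - 4)(k + 5) a_k. The right side vanishes at k = 4, so the series with the parity of 4 terminates at degree 4.
Standard normalization (P_n(1) = 1): leading coefficient (2n)!/(2^n (n!)^2) = 40320/(16*576) = 35/8, so a_4 = 35/8. Work downward with a_k = (k+1)(k+2) a_{k+2} / ((k - 4)(k + 5)):
  a_2 = (3)(4)(35/8) / ((2 - 4)(2 + 5)) = (105/2)/(-14) = -15/4
  a_0 = (1)(2)(-15/4) / ((0 - 4)(0 + 5)) = (-15/2)/(-20) = 3/8
Hence P_4(x) = 35 x^4/8 - 15 x^2/4 + 3/8.

P_4(x); series = 35 x^4/8 - 15 x^2/4 + 3/8


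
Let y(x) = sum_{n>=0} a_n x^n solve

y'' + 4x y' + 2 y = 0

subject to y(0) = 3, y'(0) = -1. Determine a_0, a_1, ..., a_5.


Ansatz: y(x) = sum_{n>=0} a_n x^n, so y'(x) = sum_{n>=1} n a_n x^(n-1) and y''(x) = sum_{n>=2} n(n-1) a_n x^(n-2).
Substitute into P(x) y'' + Q(x) y' + R(x) y = 0 with P(x) = 1, Q(x) = 4x, R(x) = 2, and match powers of x.
Initial conditions: a_0 = 3, a_1 = -1.
Setting the coefficient of each power of x to zero and solving order by order (substituting the coefficients already found):
  x^0: 2 a_2 + 2 a_0 = 0  ->  2 a_2 = -2 a_0 = -6  ->  a_2 = -3
  x^1: 6 a_3 + 6 a_1 = 0  ->  6 a_3 = -6 a_1 = 6  ->  a_3 = 1
  x^2: 12 a_4 + 10 a_2 = 0  ->  12 a_4 = -10 a_2 = 30  ->  a_4 = 5/2
  x^3: 20 a_5 + 14 a_3 = 0  ->  20 a_5 = -14 a_3 = -14  ->  a_5 = -7/10
Truncated series: y(x) = 3 - x - 3 x^2 + x^3 + (5/2) x^4 - (7/10) x^5 + O(x^6).

a_0 = 3; a_1 = -1; a_2 = -3; a_3 = 1; a_4 = 5/2; a_5 = -7/10


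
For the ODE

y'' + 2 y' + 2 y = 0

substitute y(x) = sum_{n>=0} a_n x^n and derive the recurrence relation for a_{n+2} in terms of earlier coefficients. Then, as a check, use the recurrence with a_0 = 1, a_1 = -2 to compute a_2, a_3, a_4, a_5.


Substitute y = sum_n a_n x^n.
y''(x) has coefficient (n+2)(n+1) a_{n+2} at x^n;
2 y'(x) has coefficient 2 (n+1) a_{n+1} at x^n;
2 y(x) has coefficient 2 a_n at x^n.
Matching x^n: (n+2)(n+1) a_{n+2} + 2 (n+1) a_{n+1} + 2 a_n = 0.
Thus a_{n+2} = [-2 (n+1) a_{n+1} - 2 a_n] / ((n+1)(n+2)).

Check with a_0 = 1, a_1 = -2 (apply the recurrence for n = 0, 1, 2, 3): a_0 = 1, a_1 = -2, a_2 = 1, a_3 = 0, a_4 = -1/6, a_5 = 1/15.

a_(n+2) = [-2 (n+1) a_(n+1) - 2 a_n] / ((n+1)(n+2)); check: a_0 = 1, a_1 = -2, a_2 = 1, a_3 = 0, a_4 = -1/6, a_5 = 1/15


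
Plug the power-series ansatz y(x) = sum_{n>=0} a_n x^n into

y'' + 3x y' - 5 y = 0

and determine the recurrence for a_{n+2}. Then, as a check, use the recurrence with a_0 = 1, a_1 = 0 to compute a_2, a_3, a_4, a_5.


Substitute y = sum_n a_n x^n.
y''(x) has coefficient (n+2)(n+1) a_{n+2} at x^n;
3 x y'(x) has coefficient 3 n a_n at x^n (shift);
-5 y(x) has coefficient -5 a_n at x^n.
Matching x^n: (n+2)(n+1) a_{n+2} + (3n - 5) a_n = 0.
Thus a_{n+2} = (-3n + 5) / ((n+1)(n+2)) * a_n.

Check with a_0 = 1, a_1 = 0 (apply the recurrence for n = 0, 1, 2, 3): a_0 = 1, a_1 = 0, a_2 = 5/2, a_3 = 0, a_4 = -5/24, a_5 = 0.

a_(n+2) = (-3n + 5) / ((n+1)(n+2)) * a_n; check: a_0 = 1, a_1 = 0, a_2 = 5/2, a_3 = 0, a_4 = -5/24, a_5 = 0


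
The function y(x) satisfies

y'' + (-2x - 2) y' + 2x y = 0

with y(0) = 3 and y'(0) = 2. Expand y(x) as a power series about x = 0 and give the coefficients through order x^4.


Ansatz: y(x) = sum_{n>=0} a_n x^n, so y'(x) = sum_{n>=1} n a_n x^(n-1) and y''(x) = sum_{n>=2} n(n-1) a_n x^(n-2).
Substitute into P(x) y'' + Q(x) y' + R(x) y = 0 with P(x) = 1, Q(x) = -2x - 2, R(x) = 2x, and match powers of x.
Initial conditions: a_0 = 3, a_1 = 2.
Setting the coefficient of each power of x to zero and solving order by order (substituting the coefficients already found):
  x^0: 2 a_2 - 2 a_1 = 0  ->  2 a_2 = 2 a_1 = 4  ->  a_2 = 2
  x^1: 6 a_3 - 4 a_2 - 2 a_1 + 2 a_0 = 0  ->  6 a_3 = 4 a_2 + 2 a_1 - 2 a_0 = 6  ->  a_3 = 1
  x^2: 12 a_4 - 6 a_3 - 4 a_2 + 2 a_1 = 0  ->  12 a_4 = 6 a_3 + 4 a_2 - 2 a_1 = 10  ->  a_4 = 5/6
Truncated series: y(x) = 3 + 2 x + 2 x^2 + x^3 + (5/6) x^4 + O(x^5).

a_0 = 3; a_1 = 2; a_2 = 2; a_3 = 1; a_4 = 5/6


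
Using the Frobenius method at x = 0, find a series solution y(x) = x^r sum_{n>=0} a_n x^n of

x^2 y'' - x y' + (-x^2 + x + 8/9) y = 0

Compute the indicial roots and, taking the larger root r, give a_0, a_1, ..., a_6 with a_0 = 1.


Write in Frobenius form y'' + (p(x)/x) y' + (q(x)/x^2) y = 0:
  p(x) = -1,  q(x) = -x^2 + x + 8/9.
Indicial equation: r(r-1) + (-1) r + (8/9) = 0 -> roots r_1 = 4/3, r_2 = 2/3.
Take r = r_1 = 4/3. Let y(x) = x^r sum_{n>=0} a_n x^n with a_0 = 1.
Substitute y = x^r sum a_n x^n and match x^{r+n}. The recurrence is
  D(n) a_n + 1 a_{n-1} - 1 a_{n-2} = 0,  where D(n) = (r+n)(r+n-1) + (-1)(r+n) + (8/9).
  a_n = [-1 a_{n-1} + 1 a_{n-2}] / D(n).
Since the indicial polynomial factors as (r - r_1)(r - r_2), D(n) = (r_1 + n - r_1)(r_1 + n - r_2) = n(n + 2/3).
Evaluating step by step (a_0 = 1):
  n = 1: D(1) = 1(1 + 2/3) = 5/3; numerator = -1(1) = -1; a_1 = (-1)/(5/3) = -3/5
  n = 2: D(2) = 2(2 + 2/3) = 16/3; numerator = -1(-3/5) + 1(1) = 8/5; a_2 = (8/5)/(16/3) = 3/10
  n = 3: D(3) = 3(3 + 2/3) = 11; numerator = -1(3/10) + 1(-3/5) = -9/10; a_3 = (-9/10)/(11) = -9/110
  n = 4: D(4) = 4(4 + 2/3) = 56/3; numerator = -1(-9/110) + 1(3/10) = 21/55; a_4 = (21/55)/(56/3) = 9/440
  n = 5: D(5) = 5(5 + 2/3) = 85/3; numerator = -1(9/440) + 1(-9/110) = -9/88; a_5 = (-9/88)/(85/3) = -27/7480
  n = 6: D(6) = 6(6 + 2/3) = 40; numerator = -1(-27/7480) + 1(9/440) = 9/374; a_6 = (9/374)/(40) = 9/14960

r = 4/3; a_0 = 1; a_1 = -3/5; a_2 = 3/10; a_3 = -9/110; a_4 = 9/440; a_5 = -27/7480; a_6 = 9/14960


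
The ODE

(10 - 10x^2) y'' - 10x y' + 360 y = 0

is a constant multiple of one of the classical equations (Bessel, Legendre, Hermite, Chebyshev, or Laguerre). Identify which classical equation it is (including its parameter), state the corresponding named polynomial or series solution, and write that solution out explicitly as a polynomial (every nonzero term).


All three coefficients share the factor 10; dividing through by 10 gives  (1 - x^2) y'' - x y' + 36 y = 0.
This matches the Chebyshev equation (1 - x^2) y'' - x y' + n^2 y = 0 (note the -x y' term, not -2x y') with n^2 = 36, so n = 6; the polynomial solution is T_6(x).
With y = sum_k a_k x^k, matching x^k gives (k+2)(k+1) a_{k+2} = (k^2 - n^2) a_k = (k - 6)(k + 6) a_k. The right side vanishes at k = 6, so the series with the parity of 6 terminates at degree 6.
Standard normalization: leading coefficient of T_n is 2^(n-1), so a_6 = 2^5 = 32. Work downward with a_k = (k+1)(k+2) a_{k+2} / ((k - 6)(k + 6)):
  a_4 = (5)(6)(32) / ((4 - 6)(4 + 6)) = 960/(-20) = -48
  a_2 = (3)(4)(-48) / ((2 - 6)(2 + 6)) = -576/(-32) = 18
  a_0 = (1)(2)(18) / ((0 - 6)(0 + 6)) = 36/(-36) = -1
Hence T_6(x) = 32 x^6 - 48 x^4 + 18 x^2 - 1.

T_6(x); series = 32 x^6 - 48 x^4 + 18 x^2 - 1


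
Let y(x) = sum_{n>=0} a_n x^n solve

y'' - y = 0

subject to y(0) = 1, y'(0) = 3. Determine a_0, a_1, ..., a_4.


Ansatz: y(x) = sum_{n>=0} a_n x^n, so y'(x) = sum_{n>=1} n a_n x^(n-1) and y''(x) = sum_{n>=2} n(n-1) a_n x^(n-2).
Substitute into P(x) y'' + Q(x) y' + R(x) y = 0 with P(x) = 1, Q(x) = 0, R(x) = -1, and match powers of x.
Initial conditions: a_0 = 1, a_1 = 3.
Setting the coefficient of each power of x to zero and solving order by order (substituting the coefficients already found):
  x^0: 2 a_2 - a_0 = 0  ->  2 a_2 = a_0 = 1  ->  a_2 = 1/2
  x^1: 6 a_3 - a_1 = 0  ->  6 a_3 = a_1 = 3  ->  a_3 = 1/2
  x^2: 12 a_4 - a_2 = 0  ->  12 a_4 = a_2 = 1/2  ->  a_4 = 1/24
Truncated series: y(x) = 1 + 3 x + (1/2) x^2 + (1/2) x^3 + (1/24) x^4 + O(x^5).

a_0 = 1; a_1 = 3; a_2 = 1/2; a_3 = 1/2; a_4 = 1/24


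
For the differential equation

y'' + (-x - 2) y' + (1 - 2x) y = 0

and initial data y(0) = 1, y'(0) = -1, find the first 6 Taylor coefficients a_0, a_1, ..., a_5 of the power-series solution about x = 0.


Ansatz: y(x) = sum_{n>=0} a_n x^n, so y'(x) = sum_{n>=1} n a_n x^(n-1) and y''(x) = sum_{n>=2} n(n-1) a_n x^(n-2).
Substitute into P(x) y'' + Q(x) y' + R(x) y = 0 with P(x) = 1, Q(x) = -x - 2, R(x) = 1 - 2x, and match powers of x.
Initial conditions: a_0 = 1, a_1 = -1.
Setting the coefficient of each power of x to zero and solving order by order (substituting the coefficients already found):
  x^0: 2 a_2 - 2 a_1 + a_0 = 0  ->  2 a_2 = 2 a_1 - a_0 = -3  ->  a_2 = -3/2
  x^1: 6 a_3 - 4 a_2 - 2 a_0 = 0  ->  6 a_3 = 4 a_2 + 2 a_0 = -4  ->  a_3 = -2/3
  x^2: 12 a_4 - 6 a_3 - a_2 - 2 a_1 = 0  ->  12 a_4 = 6 a_3 + a_2 + 2 a_1 = -15/2  ->  a_4 = -5/8
  x^3: 20 a_5 - 8 a_4 - 2 a_3 - 2 a_2 = 0  ->  20 a_5 = 8 a_4 + 2 a_3 + 2 a_2 = -28/3  ->  a_5 = -7/15
Truncated series: y(x) = 1 - x - (3/2) x^2 - (2/3) x^3 - (5/8) x^4 - (7/15) x^5 + O(x^6).

a_0 = 1; a_1 = -1; a_2 = -3/2; a_3 = -2/3; a_4 = -5/8; a_5 = -7/15


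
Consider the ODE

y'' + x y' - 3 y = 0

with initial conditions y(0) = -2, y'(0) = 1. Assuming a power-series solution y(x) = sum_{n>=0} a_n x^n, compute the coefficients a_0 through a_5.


Ansatz: y(x) = sum_{n>=0} a_n x^n, so y'(x) = sum_{n>=1} n a_n x^(n-1) and y''(x) = sum_{n>=2} n(n-1) a_n x^(n-2).
Substitute into P(x) y'' + Q(x) y' + R(x) y = 0 with P(x) = 1, Q(x) = x, R(x) = -3, and match powers of x.
Initial conditions: a_0 = -2, a_1 = 1.
Setting the coefficient of each power of x to zero and solving order by order (substituting the coefficients already found):
  x^0: 2 a_2 - 3 a_0 = 0  ->  2 a_2 = 3 a_0 = -6  ->  a_2 = -3
  x^1: 6 a_3 - 2 a_1 = 0  ->  6 a_3 = 2 a_1 = 2  ->  a_3 = 1/3
  x^2: 12 a_4 - a_2 = 0  ->  12 a_4 = a_2 = -3  ->  a_4 = -1/4
  x^3: 20 a_5 = 0  ->  a_5 = 0
Truncated series: y(x) = -2 + x - 3 x^2 + (1/3) x^3 - (1/4) x^4 + O(x^6).

a_0 = -2; a_1 = 1; a_2 = -3; a_3 = 1/3; a_4 = -1/4; a_5 = 0


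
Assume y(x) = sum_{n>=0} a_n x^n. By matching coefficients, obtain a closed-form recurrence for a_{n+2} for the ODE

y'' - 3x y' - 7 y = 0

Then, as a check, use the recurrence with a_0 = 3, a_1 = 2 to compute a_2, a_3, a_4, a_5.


Substitute y = sum_n a_n x^n.
y''(x) has coefficient (n+2)(n+1) a_{n+2} at x^n;
-3 x y'(x) has coefficient -3 n a_n at x^n (shift);
-7 y(x) has coefficient -7 a_n at x^n.
Matching x^n: (n+2)(n+1) a_{n+2} + (-3n - 7) a_n = 0.
Thus a_{n+2} = (3n + 7) / ((n+1)(n+2)) * a_n.

Check with a_0 = 3, a_1 = 2 (apply the recurrence for n = 0, 1, 2, 3): a_0 = 3, a_1 = 2, a_2 = 21/2, a_3 = 10/3, a_4 = 91/8, a_5 = 8/3.

a_(n+2) = (3n + 7) / ((n+1)(n+2)) * a_n; check: a_0 = 3, a_1 = 2, a_2 = 21/2, a_3 = 10/3, a_4 = 91/8, a_5 = 8/3


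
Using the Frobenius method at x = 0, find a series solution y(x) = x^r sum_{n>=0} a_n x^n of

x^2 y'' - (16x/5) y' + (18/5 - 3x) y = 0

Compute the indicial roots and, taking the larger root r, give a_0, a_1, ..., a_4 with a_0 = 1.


Write in Frobenius form y'' + (p(x)/x) y' + (q(x)/x^2) y = 0:
  p(x) = -16/5,  q(x) = 18/5 - 3x.
Indicial equation: r(r-1) + (-16/5) r + (18/5) = 0 -> roots r_1 = 3, r_2 = 6/5.
Take r = r_1 = 3. Let y(x) = x^r sum_{n>=0} a_n x^n with a_0 = 1.
Substitute y = x^r sum a_n x^n and match x^{r+n}. The recurrence is
  D(n) a_n - 3 a_{n-1} = 0,  where D(n) = (r+n)(r+n-1) + (-16/5)(r+n) + (18/5).
  a_n = 3 / D(n) * a_{n-1}.
Since the indicial polynomial factors as (r - r_1)(r - r_2), D(n) = (r_1 + n - r_1)(r_1 + n - r_2) = n(n + 9/5).
Evaluating step by step (a_0 = 1):
  n = 1: D(1) = 1(1 + 9/5) = 14/5; numerator = 3(1) = 3; a_1 = (3)/(14/5) = 15/14
  n = 2: D(2) = 2(2 + 9/5) = 38/5; numerator = 3(15/14) = 45/14; a_2 = (45/14)/(38/5) = 225/532
  n = 3: D(3) = 3(3 + 9/5) = 72/5; numerator = 3(225/532) = 675/532; a_3 = (675/532)/(72/5) = 375/4256
  n = 4: D(4) = 4(4 + 9/5) = 116/5; numerator = 3(375/4256) = 1125/4256; a_4 = (1125/4256)/(116/5) = 5625/493696

r = 3; a_0 = 1; a_1 = 15/14; a_2 = 225/532; a_3 = 375/4256; a_4 = 5625/493696


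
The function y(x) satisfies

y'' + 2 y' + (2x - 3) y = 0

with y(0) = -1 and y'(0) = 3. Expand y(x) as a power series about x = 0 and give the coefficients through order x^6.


Ansatz: y(x) = sum_{n>=0} a_n x^n, so y'(x) = sum_{n>=1} n a_n x^(n-1) and y''(x) = sum_{n>=2} n(n-1) a_n x^(n-2).
Substitute into P(x) y'' + Q(x) y' + R(x) y = 0 with P(x) = 1, Q(x) = 2, R(x) = 2x - 3, and match powers of x.
Initial conditions: a_0 = -1, a_1 = 3.
Setting the coefficient of each power of x to zero and solving order by order (substituting the coefficients already found):
  x^0: 2 a_2 + 2 a_1 - 3 a_0 = 0  ->  2 a_2 = -2 a_1 + 3 a_0 = -9  ->  a_2 = -9/2
  x^1: 6 a_3 + 4 a_2 - 3 a_1 + 2 a_0 = 0  ->  6 a_3 = -4 a_2 + 3 a_1 - 2 a_0 = 29  ->  a_3 = 29/6
  x^2: 12 a_4 + 6 a_3 - 3 a_2 + 2 a_1 = 0  ->  12 a_4 = -6 a_3 + 3 a_2 - 2 a_1 = -97/2  ->  a_4 = -97/24
  x^3: 20 a_5 + 8 a_4 - 3 a_3 + 2 a_2 = 0  ->  20 a_5 = -8 a_4 + 3 a_3 - 2 a_2 = 335/6  ->  a_5 = 67/24
  x^4: 30 a_6 + 10 a_5 - 3 a_4 + 2 a_3 = 0  ->  30 a_6 = -10 a_5 + 3 a_4 - 2 a_3 = -1193/24  ->  a_6 = -1193/720
Truncated series: y(x) = -1 + 3 x - (9/2) x^2 + (29/6) x^3 - (97/24) x^4 + (67/24) x^5 - (1193/720) x^6 + O(x^7).

a_0 = -1; a_1 = 3; a_2 = -9/2; a_3 = 29/6; a_4 = -97/24; a_5 = 67/24; a_6 = -1193/720


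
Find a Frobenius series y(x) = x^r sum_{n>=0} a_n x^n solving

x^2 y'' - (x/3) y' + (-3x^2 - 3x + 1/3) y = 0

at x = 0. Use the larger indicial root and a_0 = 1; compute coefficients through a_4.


Write in Frobenius form y'' + (p(x)/x) y' + (q(x)/x^2) y = 0:
  p(x) = -1/3,  q(x) = -3x^2 - 3x + 1/3.
Indicial equation: r(r-1) + (-1/3) r + (1/3) = 0 -> roots r_1 = 1, r_2 = 1/3.
Take r = r_1 = 1. Let y(x) = x^r sum_{n>=0} a_n x^n with a_0 = 1.
Substitute y = x^r sum a_n x^n and match x^{r+n}. The recurrence is
  D(n) a_n - 3 a_{n-1} - 3 a_{n-2} = 0,  where D(n) = (r+n)(r+n-1) + (-1/3)(r+n) + (1/3).
  a_n = [3 a_{n-1} + 3 a_{n-2}] / D(n).
Since the indicial polynomial factors as (r - r_1)(r - r_2), D(n) = (r_1 + n - r_1)(r_1 + n - r_2) = n(n + 2/3).
Evaluating step by step (a_0 = 1):
  n = 1: D(1) = 1(1 + 2/3) = 5/3; numerator = 3(1) = 3; a_1 = (3)/(5/3) = 9/5
  n = 2: D(2) = 2(2 + 2/3) = 16/3; numerator = 3(9/5) + 3(1) = 42/5; a_2 = (42/5)/(16/3) = 63/40
  n = 3: D(3) = 3(3 + 2/3) = 11; numerator = 3(63/40) + 3(9/5) = 81/8; a_3 = (81/8)/(11) = 81/88
  n = 4: D(4) = 4(4 + 2/3) = 56/3; numerator = 3(81/88) + 3(63/40) = 1647/220; a_4 = (1647/220)/(56/3) = 4941/12320

r = 1; a_0 = 1; a_1 = 9/5; a_2 = 63/40; a_3 = 81/88; a_4 = 4941/12320


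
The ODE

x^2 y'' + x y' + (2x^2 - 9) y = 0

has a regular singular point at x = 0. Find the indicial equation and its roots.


Divide by x^2 to reach normal form y'' + P_1(x) y' + P_2(x) y = 0 with P_1(x) = 1/x and P_2(x) = 2 - 9/x^2.
x = 0 is a singular point because the y'-coefficient 1/x has a pole at x = 0 and the y-coefficient 2 - 9/x^2 has a pole at x = 0.
It is a regular singular point because x P_1(x) = p(x) = 1 and x^2 P_2(x) = q(x) = 2x^2 - 9 are polynomials, hence analytic at x = 0.
p(0) = 1,  q(0) = -9.
Indicial equation: r(r-1) + p(0) r + q(0) = 0, i.e. r^2 + (p(0) - 1) r + q(0) = 0, i.e. r^2 - 9 = 0.
Discriminant: (0)^2 - 4(-9) = 36, so r = (0 ± 6)/2.
Solving: r_1 = 3, r_2 = -3.

indicial: r^2 - 9 = 0; roots r_1 = 3, r_2 = -3


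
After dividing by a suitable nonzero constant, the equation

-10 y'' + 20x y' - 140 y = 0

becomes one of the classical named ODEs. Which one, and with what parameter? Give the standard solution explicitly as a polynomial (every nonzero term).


All three coefficients share the factor -10; dividing through by -10 gives  y'' - 2x y' + 14 y = 0.
This matches the Hermite equation y'' - 2x y' + 2n y = 0 with 2n = 14, so n = 7; the polynomial solution is H_7(x).
With y = sum_k a_k x^k, matching x^k gives (k+2)(k+1) a_{k+2} = 2(k - n) a_k = 2(k - 7) a_k. The right side vanishes at k = 7, so the series with the parity of 7 terminates at degree 7.
Standard normalization: leading coefficient of H_n is 2^n, so a_7 = 2^7 = 128. Work downward with a_k = (k+1)(k+2) a_{k+2} / (2(k - n)):
  a_5 = (6)(7)(128) / (2(5 - 7)) = 5376/(-4) = -1344
  a_3 = (4)(5)(-1344) / (2(3 - 7)) = -26880/(-8) = 3360
  a_1 = (2)(3)(3360) / (2(1 - 7)) = 20160/(-12) = -1680
Hence H_7(x) = 128 x^7 - 1344 x^5 + 3360 x^3 - 1680 x.

H_7(x); series = 128 x^7 - 1344 x^5 + 3360 x^3 - 1680 x


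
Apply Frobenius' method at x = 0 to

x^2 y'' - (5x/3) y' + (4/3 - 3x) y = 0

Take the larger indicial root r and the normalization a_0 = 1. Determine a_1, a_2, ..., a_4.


Write in Frobenius form y'' + (p(x)/x) y' + (q(x)/x^2) y = 0:
  p(x) = -5/3,  q(x) = 4/3 - 3x.
Indicial equation: r(r-1) + (-5/3) r + (4/3) = 0 -> roots r_1 = 2, r_2 = 2/3.
Take r = r_1 = 2. Let y(x) = x^r sum_{n>=0} a_n x^n with a_0 = 1.
Substitute y = x^r sum a_n x^n and match x^{r+n}. The recurrence is
  D(n) a_n - 3 a_{n-1} = 0,  where D(n) = (r+n)(r+n-1) + (-5/3)(r+n) + (4/3).
  a_n = 3 / D(n) * a_{n-1}.
Since the indicial polynomial factors as (r - r_1)(r - r_2), D(n) = (r_1 + n - r_1)(r_1 + n - r_2) = n(n + 4/3).
Evaluating step by step (a_0 = 1):
  n = 1: D(1) = 1(1 + 4/3) = 7/3; numerator = 3(1) = 3; a_1 = (3)/(7/3) = 9/7
  n = 2: D(2) = 2(2 + 4/3) = 20/3; numerator = 3(9/7) = 27/7; a_2 = (27/7)/(20/3) = 81/140
  n = 3: D(3) = 3(3 + 4/3) = 13; numerator = 3(81/140) = 243/140; a_3 = (243/140)/(13) = 243/1820
  n = 4: D(4) = 4(4 + 4/3) = 64/3; numerator = 3(243/1820) = 729/1820; a_4 = (729/1820)/(64/3) = 2187/116480

r = 2; a_0 = 1; a_1 = 9/7; a_2 = 81/140; a_3 = 243/1820; a_4 = 2187/116480


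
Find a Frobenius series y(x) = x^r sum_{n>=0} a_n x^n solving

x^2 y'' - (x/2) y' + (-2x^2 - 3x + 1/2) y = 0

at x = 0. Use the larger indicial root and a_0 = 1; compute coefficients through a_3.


Write in Frobenius form y'' + (p(x)/x) y' + (q(x)/x^2) y = 0:
  p(x) = -1/2,  q(x) = -2x^2 - 3x + 1/2.
Indicial equation: r(r-1) + (-1/2) r + (1/2) = 0 -> roots r_1 = 1, r_2 = 1/2.
Take r = r_1 = 1. Let y(x) = x^r sum_{n>=0} a_n x^n with a_0 = 1.
Substitute y = x^r sum a_n x^n and match x^{r+n}. The recurrence is
  D(n) a_n - 3 a_{n-1} - 2 a_{n-2} = 0,  where D(n) = (r+n)(r+n-1) + (-1/2)(r+n) + (1/2).
  a_n = [3 a_{n-1} + 2 a_{n-2}] / D(n).
Since the indicial polynomial factors as (r - r_1)(r - r_2), D(n) = (r_1 + n - r_1)(r_1 + n - r_2) = n(n + 1/2).
Evaluating step by step (a_0 = 1):
  n = 1: D(1) = 1(1 + 1/2) = 3/2; numerator = 3(1) = 3; a_1 = (3)/(3/2) = 2
  n = 2: D(2) = 2(2 + 1/2) = 5; numerator = 3(2) + 2(1) = 8; a_2 = (8)/(5) = 8/5
  n = 3: D(3) = 3(3 + 1/2) = 21/2; numerator = 3(8/5) + 2(2) = 44/5; a_3 = (44/5)/(21/2) = 88/105

r = 1; a_0 = 1; a_1 = 2; a_2 = 8/5; a_3 = 88/105


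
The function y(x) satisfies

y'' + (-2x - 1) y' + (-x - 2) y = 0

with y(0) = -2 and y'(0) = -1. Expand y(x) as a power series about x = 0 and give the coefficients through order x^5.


Ansatz: y(x) = sum_{n>=0} a_n x^n, so y'(x) = sum_{n>=1} n a_n x^(n-1) and y''(x) = sum_{n>=2} n(n-1) a_n x^(n-2).
Substitute into P(x) y'' + Q(x) y' + R(x) y = 0 with P(x) = 1, Q(x) = -2x - 1, R(x) = -x - 2, and match powers of x.
Initial conditions: a_0 = -2, a_1 = -1.
Setting the coefficient of each power of x to zero and solving order by order (substituting the coefficients already found):
  x^0: 2 a_2 - a_1 - 2 a_0 = 0  ->  2 a_2 = a_1 + 2 a_0 = -5  ->  a_2 = -5/2
  x^1: 6 a_3 - 2 a_2 - 4 a_1 - a_0 = 0  ->  6 a_3 = 2 a_2 + 4 a_1 + a_0 = -11  ->  a_3 = -11/6
  x^2: 12 a_4 - 3 a_3 - 6 a_2 - a_1 = 0  ->  12 a_4 = 3 a_3 + 6 a_2 + a_1 = -43/2  ->  a_4 = -43/24
  x^3: 20 a_5 - 4 a_4 - 8 a_3 - a_2 = 0  ->  20 a_5 = 4 a_4 + 8 a_3 + a_2 = -73/3  ->  a_5 = -73/60
Truncated series: y(x) = -2 - x - (5/2) x^2 - (11/6) x^3 - (43/24) x^4 - (73/60) x^5 + O(x^6).

a_0 = -2; a_1 = -1; a_2 = -5/2; a_3 = -11/6; a_4 = -43/24; a_5 = -73/60


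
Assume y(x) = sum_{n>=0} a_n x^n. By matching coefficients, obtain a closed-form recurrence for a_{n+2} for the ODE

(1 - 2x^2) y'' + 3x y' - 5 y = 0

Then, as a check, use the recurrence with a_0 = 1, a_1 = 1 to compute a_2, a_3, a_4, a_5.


Substitute y = sum_n a_n x^n.
(1 - 2 x^2) y'' contributes (n+2)(n+1) a_{n+2} - 2 n(n-1) a_n at x^n.
3 x y'(x) contributes 3 n a_n at x^n.
-5 y(x) contributes -5 a_n at x^n.
Matching x^n: (n+2)(n+1) a_{n+2} + (-2 n(n-1) + 3 n - 5) a_n = 0.
Thus a_{n+2} = (2 n(n-1) - 3 n + 5) / ((n+1)(n+2)) * a_n.

Check with a_0 = 1, a_1 = 1 (apply the recurrence for n = 0, 1, 2, 3): a_0 = 1, a_1 = 1, a_2 = 5/2, a_3 = 1/3, a_4 = 5/8, a_5 = 2/15.

a_(n+2) = (2 n(n-1) - 3 n + 5) / ((n+1)(n+2)) * a_n; check: a_0 = 1, a_1 = 1, a_2 = 5/2, a_3 = 1/3, a_4 = 5/8, a_5 = 2/15


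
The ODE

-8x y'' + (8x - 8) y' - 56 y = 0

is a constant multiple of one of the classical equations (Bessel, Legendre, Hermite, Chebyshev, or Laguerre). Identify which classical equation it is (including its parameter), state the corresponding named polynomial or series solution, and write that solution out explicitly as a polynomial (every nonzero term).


All three coefficients share the factor -8; dividing through by -8 gives  x y'' + (1 - x) y' + 7 y = 0.
This matches the Laguerre equation x y'' + (1 - x) y' + n y = 0 with n = 7; the polynomial solution is L_7(x).
With y = sum_k a_k x^k, matching x^k gives (k+1)k a_{k+1} + (k+1) a_{k+1} - k a_k + n a_k = 0, i.e. (k+1)^2 a_{k+1} = (k - n) a_k = (k - 7) a_k. The right side vanishes at k = 7, so the series terminates at degree 7.
Standard normalization L_n(0) = 1 gives a_0 = 1. Work upward with a_{k+1} = (k - 7) a_k / (k+1)^2:
  a_1 = (0 - 7)(1) / 1^2 = -7/1 = -7
  a_2 = (1 - 7)(-7) / 2^2 = 42/4 = 21/2
  a_3 = (2 - 7)(21/2) / 3^2 = (-105/2)/9 = -35/6
  a_4 = (3 - 7)(-35/6) / 4^2 = (70/3)/16 = 35/24
  a_5 = (4 - 7)(35/24) / 5^2 = (-35/8)/25 = -7/40
  a_6 = (5 - 7)(-7/40) / 6^2 = (7/20)/36 = 7/720
  a_7 = (6 - 7)(7/720) / 7^2 = (-7/720)/49 = -1/5040
Hence L_7(x) = -x^7/5040 + 7 x^6/720 - 7 x^5/40 + 35 x^4/24 - 35 x^3/6 + 21 x^2/2 - 7 x + 1.

L_7(x); series = -x^7/5040 + 7 x^6/720 - 7 x^5/40 + 35 x^4/24 - 35 x^3/6 + 21 x^2/2 - 7 x + 1


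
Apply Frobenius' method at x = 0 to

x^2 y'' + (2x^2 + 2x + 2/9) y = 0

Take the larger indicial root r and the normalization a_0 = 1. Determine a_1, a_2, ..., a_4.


Write in Frobenius form y'' + (p(x)/x) y' + (q(x)/x^2) y = 0:
  p(x) = 0,  q(x) = 2x^2 + 2x + 2/9.
Indicial equation: r(r-1) + (0) r + (2/9) = 0 -> roots r_1 = 2/3, r_2 = 1/3.
Take r = r_1 = 2/3. Let y(x) = x^r sum_{n>=0} a_n x^n with a_0 = 1.
Substitute y = x^r sum a_n x^n and match x^{r+n}. The recurrence is
  D(n) a_n + 2 a_{n-1} + 2 a_{n-2} = 0,  where D(n) = (r+n)(r+n-1) + (0)(r+n) + (2/9).
  a_n = [-2 a_{n-1} - 2 a_{n-2}] / D(n).
Since the indicial polynomial factors as (r - r_1)(r - r_2), D(n) = (r_1 + n - r_1)(r_1 + n - r_2) = n(n + 1/3).
Evaluating step by step (a_0 = 1):
  n = 1: D(1) = 1(1 + 1/3) = 4/3; numerator = -2(1) = -2; a_1 = (-2)/(4/3) = -3/2
  n = 2: D(2) = 2(2 + 1/3) = 14/3; numerator = -2(-3/2) - 2(1) = 1; a_2 = (1)/(14/3) = 3/14
  n = 3: D(3) = 3(3 + 1/3) = 10; numerator = -2(3/14) - 2(-3/2) = 18/7; a_3 = (18/7)/(10) = 9/35
  n = 4: D(4) = 4(4 + 1/3) = 52/3; numerator = -2(9/35) - 2(3/14) = -33/35; a_4 = (-33/35)/(52/3) = -99/1820

r = 2/3; a_0 = 1; a_1 = -3/2; a_2 = 3/14; a_3 = 9/35; a_4 = -99/1820


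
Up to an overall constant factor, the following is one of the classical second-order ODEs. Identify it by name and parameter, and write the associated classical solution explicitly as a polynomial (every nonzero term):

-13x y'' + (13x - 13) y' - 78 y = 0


All three coefficients share the factor -13; dividing through by -13 gives  x y'' + (1 - x) y' + 6 y = 0.
This matches the Laguerre equation x y'' + (1 - x) y' + n y = 0 with n = 6; the polynomial solution is L_6(x).
With y = sum_k a_k x^k, matching x^k gives (k+1)k a_{k+1} + (k+1) a_{k+1} - k a_k + n a_k = 0, i.e. (k+1)^2 a_{k+1} = (k - n) a_k = (k - 6) a_k. The right side vanishes at k = 6, so the series terminates at degree 6.
Standard normalization L_n(0) = 1 gives a_0 = 1. Work upward with a_{k+1} = (k - 6) a_k / (k+1)^2:
  a_1 = (0 - 6)(1) / 1^2 = -6/1 = -6
  a_2 = (1 - 6)(-6) / 2^2 = 30/4 = 15/2
  a_3 = (2 - 6)(15/2) / 3^2 = -30/9 = -10/3
  a_4 = (3 - 6)(-10/3) / 4^2 = 10/16 = 5/8
  a_5 = (4 - 6)(5/8) / 5^2 = (-5/4)/25 = -1/20
  a_6 = (5 - 6)(-1/20) / 6^2 = (1/20)/36 = 1/720
Hence L_6(x) = x^6/720 - x^5/20 + 5 x^4/8 - 10 x^3/3 + 15 x^2/2 - 6 x + 1.

L_6(x); series = x^6/720 - x^5/20 + 5 x^4/8 - 10 x^3/3 + 15 x^2/2 - 6 x + 1


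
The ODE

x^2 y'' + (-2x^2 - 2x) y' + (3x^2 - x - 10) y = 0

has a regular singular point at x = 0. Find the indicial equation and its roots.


Divide by x^2 to reach normal form y'' + P_1(x) y' + P_2(x) y = 0 with P_1(x) = -2 - 2/x and P_2(x) = 3 - 1/x - 10/x^2.
x = 0 is a singular point because the y'-coefficient -2 - 2/x has a pole at x = 0 and the y-coefficient 3 - 1/x - 10/x^2 has a pole at x = 0.
It is a regular singular point because x P_1(x) = p(x) = -2x - 2 and x^2 P_2(x) = q(x) = 3x^2 - x - 10 are polynomials, hence analytic at x = 0.
p(0) = -2,  q(0) = -10.
Indicial equation: r(r-1) + p(0) r + q(0) = 0, i.e. r^2 + (p(0) - 1) r + q(0) = 0, i.e. r^2 - 3 r - 10 = 0.
Discriminant: (-3)^2 - 4(-10) = 49, so r = (3 ± 7)/2.
Solving: r_1 = 5, r_2 = -2.

indicial: r^2 - 3 r - 10 = 0; roots r_1 = 5, r_2 = -2
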